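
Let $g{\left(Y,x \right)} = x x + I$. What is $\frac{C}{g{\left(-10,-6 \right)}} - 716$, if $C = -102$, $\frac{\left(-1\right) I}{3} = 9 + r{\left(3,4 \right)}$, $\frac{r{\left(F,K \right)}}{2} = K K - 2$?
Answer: $- \frac{17866}{25} \approx -714.64$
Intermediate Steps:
$r{\left(F,K \right)} = -4 + 2 K^{2}$ ($r{\left(F,K \right)} = 2 \left(K K - 2\right) = 2 \left(K^{2} - 2\right) = 2 \left(-2 + K^{2}\right) = -4 + 2 K^{2}$)
$I = -111$ ($I = - 3 \left(9 - \left(4 - 2 \cdot 4^{2}\right)\right) = - 3 \left(9 + \left(-4 + 2 \cdot 16\right)\right) = - 3 \left(9 + \left(-4 + 32\right)\right) = - 3 \left(9 + 28\right) = \left(-3\right) 37 = -111$)
$g{\left(Y,x \right)} = -111 + x^{2}$ ($g{\left(Y,x \right)} = x x - 111 = x^{2} - 111 = -111 + x^{2}$)
$\frac{C}{g{\left(-10,-6 \right)}} - 716 = - \frac{102}{-111 + \left(-6\right)^{2}} - 716 = - \frac{102}{-111 + 36} - 716 = - \frac{102}{-75} - 716 = \left(-102\right) \left(- \frac{1}{75}\right) - 716 = \frac{34}{25} - 716 = - \frac{17866}{25}$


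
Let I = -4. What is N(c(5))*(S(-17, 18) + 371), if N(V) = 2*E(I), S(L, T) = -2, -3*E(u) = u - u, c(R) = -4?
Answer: 0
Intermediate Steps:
E(u) = 0 (E(u) = -(u - u)/3 = -⅓*0 = 0)
N(V) = 0 (N(V) = 2*0 = 0)
N(c(5))*(S(-17, 18) + 371) = 0*(-2 + 371) = 0*369 = 0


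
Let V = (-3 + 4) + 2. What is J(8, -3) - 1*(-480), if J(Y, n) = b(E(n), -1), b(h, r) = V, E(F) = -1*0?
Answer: 483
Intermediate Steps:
E(F) = 0
V = 3 (V = 1 + 2 = 3)
b(h, r) = 3
J(Y, n) = 3
J(8, -3) - 1*(-480) = 3 - 1*(-480) = 3 + 480 = 483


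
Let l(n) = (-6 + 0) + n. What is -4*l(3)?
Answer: 12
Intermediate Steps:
l(n) = -6 + n
-4*l(3) = -4*(-6 + 3) = -4*(-3) = 12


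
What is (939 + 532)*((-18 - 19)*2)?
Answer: -108854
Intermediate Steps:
(939 + 532)*((-18 - 19)*2) = 1471*(-37*2) = 1471*(-74) = -108854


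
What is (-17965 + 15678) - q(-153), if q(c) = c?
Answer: -2134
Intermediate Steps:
(-17965 + 15678) - q(-153) = (-17965 + 15678) - 1*(-153) = -2287 + 153 = -2134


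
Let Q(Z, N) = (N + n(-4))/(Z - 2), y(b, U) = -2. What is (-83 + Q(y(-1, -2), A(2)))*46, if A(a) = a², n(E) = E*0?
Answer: -3864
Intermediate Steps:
n(E) = 0
Q(Z, N) = N/(-2 + Z) (Q(Z, N) = (N + 0)/(Z - 2) = N/(-2 + Z))
(-83 + Q(y(-1, -2), A(2)))*46 = (-83 + 2²/(-2 - 2))*46 = (-83 + 4/(-4))*46 = (-83 + 4*(-¼))*46 = (-83 - 1)*46 = -84*46 = -3864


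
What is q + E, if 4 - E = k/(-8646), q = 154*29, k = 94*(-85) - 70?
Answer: 19319780/4323 ≈ 4469.1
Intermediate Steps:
k = -8060 (k = -7990 - 70 = -8060)
q = 4466
E = 13262/4323 (E = 4 - (-8060)/(-8646) = 4 - (-8060)*(-1)/8646 = 4 - 1*4030/4323 = 4 - 4030/4323 = 13262/4323 ≈ 3.0678)
q + E = 4466 + 13262/4323 = 19319780/4323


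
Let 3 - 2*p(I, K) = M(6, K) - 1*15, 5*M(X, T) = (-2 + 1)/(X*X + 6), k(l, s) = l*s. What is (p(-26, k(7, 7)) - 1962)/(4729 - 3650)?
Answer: -820259/453180 ≈ -1.8100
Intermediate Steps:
M(X, T) = -1/(5*(6 + X²)) (M(X, T) = ((-2 + 1)/(X*X + 6))/5 = (-1/(X² + 6))/5 = (-1/(6 + X²))/5 = -1/(5*(6 + X²)))
p(I, K) = 3781/420 (p(I, K) = 3/2 - (-1/(30 + 5*6²) - 1*15)/2 = 3/2 - (-1/(30 + 5*36) - 15)/2 = 3/2 - (-1/(30 + 180) - 15)/2 = 3/2 - (-1/210 - 15)/2 = 3/2 - ½*(-3151/210) = 3/2 + 3151/420 = 3781/420)
(p(-26, k(7, 7)) - 1962)/(4729 - 3650) = (3781/420 - 1962)/(4729 - 3650) = -820259/420/1079 = -820259/420*1/1079 = -820259/453180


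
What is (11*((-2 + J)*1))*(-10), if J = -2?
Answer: 440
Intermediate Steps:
(11*((-2 + J)*1))*(-10) = (11*((-2 - 2)*1))*(-10) = (11*(-4*1))*(-10) = (11*(-4))*(-10) = -44*(-10) = 440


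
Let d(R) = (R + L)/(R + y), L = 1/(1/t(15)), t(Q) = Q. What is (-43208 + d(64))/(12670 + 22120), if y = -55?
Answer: -388793/313110 ≈ -1.2417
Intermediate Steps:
L = 15 (L = 1/(1/15) = 15)
d(R) = (15 + R)/(-55 + R) (d(R) = (R + 15)/(R - 55) = (15 + R)/(-55 + R))
(-43208 + d(64))/(12670 + 22120) = (-43208 + (15 + 64)/(-55 + 64))/(12670 + 22120) = (-43208 + 79/9)/34790 = (-43208 + (⅑)*79)*(1/34790) = (-43208 + 79/9)*(1/34790) = -388793/9*1/34790 = -388793/313110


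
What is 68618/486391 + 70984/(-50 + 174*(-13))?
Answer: -4295916741/140566999 ≈ -30.561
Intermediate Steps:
68618/486391 + 70984/(-50 + 174*(-13)) = 68618*(1/486391) + 70984/(-50 - 2262) = 68618/486391 + 70984/(-2312) = 68618/486391 + 70984*(-1/2312) = 68618/486391 - 8873/289 = -4295916741/140566999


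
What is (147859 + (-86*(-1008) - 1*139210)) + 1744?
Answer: 97081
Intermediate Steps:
(147859 + (-86*(-1008) - 1*139210)) + 1744 = (147859 + (86688 - 139210)) + 1744 = (147859 - 52522) + 1744 = 95337 + 1744 = 97081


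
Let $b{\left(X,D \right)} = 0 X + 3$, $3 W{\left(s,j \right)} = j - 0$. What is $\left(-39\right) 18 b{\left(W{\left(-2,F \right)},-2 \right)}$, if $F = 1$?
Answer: $-2106$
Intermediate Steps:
$W{\left(s,j \right)} = \frac{j}{3}$ ($W{\left(s,j \right)} = \frac{j - 0}{3} = \frac{j + 0}{3} = \frac{j}{3}$)
$b{\left(X,D \right)} = 3$ ($b{\left(X,D \right)} = 0 + 3 = 3$)
$\left(-39\right) 18 b{\left(W{\left(-2,F \right)},-2 \right)} = \left(-39\right) 18 \cdot 3 = \left(-702\right) 3 = -2106$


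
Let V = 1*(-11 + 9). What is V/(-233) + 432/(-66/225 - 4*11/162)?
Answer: -25478264/33319 ≈ -764.68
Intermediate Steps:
V = -2 (V = 1*(-2) = -2)
V/(-233) + 432/(-66/225 - 4*11/162) = -2/(-233) + 432/(-66/225 - 4*11/162) = -2*(-1/233) + 432/(-66*1/225 - 44*1/162) = 2/233 + 432/(-22/75 - 22/81) = 2/233 + 432/(-1144/2025) = 2/233 + 432*(-2025/1144) = 2/233 - 109350/143 = -25478264/33319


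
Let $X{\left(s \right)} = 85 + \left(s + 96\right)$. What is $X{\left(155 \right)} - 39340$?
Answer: $-39004$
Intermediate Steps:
$X{\left(s \right)} = 181 + s$ ($X{\left(s \right)} = 85 + \left(96 + s\right) = 181 + s$)
$X{\left(155 \right)} - 39340 = \left(181 + 155\right) - 39340 = 336 - 39340 = -39004$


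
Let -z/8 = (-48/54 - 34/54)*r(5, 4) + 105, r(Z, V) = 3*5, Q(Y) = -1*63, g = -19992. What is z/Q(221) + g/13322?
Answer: 33765388/3776787 ≈ 8.9402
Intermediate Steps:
Q(Y) = -63
r(Z, V) = 15
z = -5920/9 (z = -8*((-48/54 - 34/54)*15 + 105) = -8*((-48*1/54 - 34*1/54)*15 + 105) = -8*((-8/9 - 17/27)*15 + 105) = -8*(-41/27*15 + 105) = -8*(-205/9 + 105) = -8*740/9 = -5920/9 ≈ -657.78)
z/Q(221) + g/13322 = -5920/9/(-63) - 19992/13322 = -5920/9*(-1/63) - 19992*1/13322 = 5920/567 - 9996/6661 = 33765388/3776787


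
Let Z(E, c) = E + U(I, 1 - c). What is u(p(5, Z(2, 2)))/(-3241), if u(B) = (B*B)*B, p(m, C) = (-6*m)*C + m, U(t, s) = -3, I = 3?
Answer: -6125/463 ≈ -13.229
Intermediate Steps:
Z(E, c) = -3 + E (Z(E, c) = E - 3 = -3 + E)
p(m, C) = m - 6*C*m (p(m, C) = -6*C*m + m = m - 6*C*m)
u(B) = B³ (u(B) = B²*B = B³)
u(p(5, Z(2, 2)))/(-3241) = (5*(1 - 6*(-3 + 2)))³/(-3241) = (5*(1 - 6*(-1)))³*(-1/3241) = (5*(1 + 6))³*(-1/3241) = (5*7)³*(-1/3241) = 35³*(-1/3241) = 42875*(-1/3241) = -6125/463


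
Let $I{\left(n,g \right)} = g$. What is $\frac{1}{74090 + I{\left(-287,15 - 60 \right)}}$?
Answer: $\frac{1}{74045} \approx 1.3505 \cdot 10^{-5}$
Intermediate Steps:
$\frac{1}{74090 + I{\left(-287,15 - 60 \right)}} = \frac{1}{74090 + \left(15 - 60\right)} = \frac{1}{74090 - 45} = \frac{1}{74045}$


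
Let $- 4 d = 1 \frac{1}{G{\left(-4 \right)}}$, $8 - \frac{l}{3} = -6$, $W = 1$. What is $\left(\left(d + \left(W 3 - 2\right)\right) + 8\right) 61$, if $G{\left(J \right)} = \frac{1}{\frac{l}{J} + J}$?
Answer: $\frac{6161}{8} \approx 770.13$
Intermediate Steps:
$l = 42$ ($l = 24 - -18 = 24 + 18 = 42$)
$G{\left(J \right)} = \frac{1}{J + \frac{42}{J}}$ ($G{\left(J \right)} = \frac{1}{\frac{42}{J} + J} = \frac{1}{J + \frac{42}{J}}$)
$d = \frac{29}{8}$ ($d = - \frac{1 \frac{1}{\left(-4\right) \frac{1}{42 + \left(-4\right)^{2}}}}{4} = - \frac{1 \frac{1}{\left(-4\right) \frac{1}{42 + 16}}}{4} = - \frac{1 \frac{1}{\left(-4\right) \frac{1}{58}}}{4} = - \frac{1 \frac{1}{- \frac{2}{29}}}{4} = - \frac{1 \left(- \frac{29}{2}\right)}{4} = \left(- \frac{1}{4}\right) \left(- \frac{29}{2}\right) = \frac{29}{8} \approx 3.625$)
$\left(\left(d + \left(W 3 - 2\right)\right) + 8\right) 61 = \left(\left(\frac{29}{8} + \left(1 \cdot 3 - 2\right)\right) + 8\right) 61 = \left(\left(\frac{29}{8} + \left(3 - 2\right)\right) + 8\right) 61 = \left(\left(\frac{29}{8} + 1\right) + 8\right) 61 = \left(\frac{37}{8} + 8\right) 61 = \frac{101}{8} \cdot 61 = \frac{6161}{8}$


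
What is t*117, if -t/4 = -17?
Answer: 7956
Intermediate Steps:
t = 68 (t = -4*(-17) = 68)
t*117 = 68*117 = 7956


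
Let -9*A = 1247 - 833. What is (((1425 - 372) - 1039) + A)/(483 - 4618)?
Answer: 32/4135 ≈ 0.0077388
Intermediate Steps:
A = -46 (A = -(1247 - 833)/9 = -⅑*414 = -46)
(((1425 - 372) - 1039) + A)/(483 - 4618) = (((1425 - 372) - 1039) - 46)/(483 - 4618) = ((1053 - 1039) - 46)/(-4135) = (14 - 46)*(-1/4135) = -32*(-1/4135) = 32/4135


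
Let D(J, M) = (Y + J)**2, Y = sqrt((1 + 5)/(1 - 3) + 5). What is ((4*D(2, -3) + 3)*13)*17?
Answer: 5967 + 3536*sqrt(2) ≈ 10968.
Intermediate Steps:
Y = sqrt(2) (Y = sqrt(6/(-2) + 5) = sqrt(6*(-1/2) + 5) = sqrt(-3 + 5) = sqrt(2) ≈ 1.4142)
D(J, M) = (J + sqrt(2))**2 (D(J, M) = (sqrt(2) + J)**2 = (J + sqrt(2))**2)
((4*D(2, -3) + 3)*13)*17 = ((4*(2 + sqrt(2))**2 + 3)*13)*17 = ((3 + 4*(2 + sqrt(2))**2)*13)*17 = (39 + 52*(2 + sqrt(2))**2)*17 = 663 + 884*(2 + sqrt(2))**2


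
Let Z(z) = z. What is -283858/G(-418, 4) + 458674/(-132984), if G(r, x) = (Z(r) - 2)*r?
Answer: -616007186/121597245 ≈ -5.0660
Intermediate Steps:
G(r, x) = r*(-2 + r) (G(r, x) = (r - 2)*r = (-2 + r)*r = r*(-2 + r))
-283858/G(-418, 4) + 458674/(-132984) = -283858*(-1/(418*(-2 - 418))) + 458674/(-132984) = -283858/((-418*(-420))) + 458674*(-1/132984) = -283858/175560 - 229337/66492 = -283858*1/175560 - 229337/66492 = -141929/87780 - 229337/66492 = -616007186/121597245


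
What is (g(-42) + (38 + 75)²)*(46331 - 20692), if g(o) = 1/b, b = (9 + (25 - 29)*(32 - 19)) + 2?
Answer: 13422734392/41 ≈ 3.2738e+8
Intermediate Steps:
b = -41 (b = (9 - 4*13) + 2 = (9 - 52) + 2 = -43 + 2 = -41)
g(o) = -1/41 (g(o) = 1/(-41) = -1/41)
(g(-42) + (38 + 75)²)*(46331 - 20692) = (-1/41 + (38 + 75)²)*(46331 - 20692) = (-1/41 + 113²)*25639 = (-1/41 + 12769)*25639 = (523528/41)*25639 = 13422734392/41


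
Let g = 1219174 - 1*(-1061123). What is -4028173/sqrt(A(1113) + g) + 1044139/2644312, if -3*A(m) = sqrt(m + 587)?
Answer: 1044139/2644312 - 4028173*sqrt(3)/sqrt(6840891 - 10*sqrt(17)) ≈ -2667.2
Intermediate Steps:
g = 2280297 (g = 1219174 + 1061123 = 2280297)
A(m) = -sqrt(587 + m)/3 (A(m) = -sqrt(m + 587)/3 = -sqrt(587 + m)/3)
-4028173/sqrt(A(1113) + g) + 1044139/2644312 = -4028173/sqrt(-sqrt(587 + 1113)/3 + 2280297) + 1044139/2644312 = -4028173/sqrt(-10*sqrt(17)/3 + 2280297) + 1044139*(1/2644312) = -4028173/sqrt(-10*sqrt(17)/3 + 2280297) + 1044139/2644312 = -4028173/sqrt(2280297 - 10*sqrt(17)/3) + 1044139/2644312 = 1044139/2644312 - 4028173/sqrt(2280297 - 10*sqrt(17)/3)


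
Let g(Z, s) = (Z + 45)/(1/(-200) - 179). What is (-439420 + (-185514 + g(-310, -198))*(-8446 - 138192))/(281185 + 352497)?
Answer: 486942744539056/11343224641 ≈ 42928.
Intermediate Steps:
g(Z, s) = -9000/35801 - 200*Z/35801 (g(Z, s) = (45 + Z)/(-1/200 - 179) = (45 + Z)/(-35801/200) = (45 + Z)*(-200/35801) = -9000/35801 - 200*Z/35801)
(-439420 + (-185514 + g(-310, -198))*(-8446 - 138192))/(281185 + 352497) = (-439420 + (-185514 + (-9000/35801 - 200/35801*(-310)))*(-8446 - 138192))/(281185 + 352497) = (-439420 + (-185514 + (-9000/35801 + 62000/35801))*(-146638))/633682 = (-439420 + (-185514 + 53000/35801)*(-146638))*(1/633682) = (-439420 - 6641533714/35801*(-146638))*(1/633682) = (-439420 + 973901220753532/35801)*(1/633682) = (973885489078112/35801)*(1/633682) = 486942744539056/11343224641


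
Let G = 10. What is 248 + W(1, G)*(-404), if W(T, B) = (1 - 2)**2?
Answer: -156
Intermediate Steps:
W(T, B) = 1 (W(T, B) = (-1)**2 = 1)
248 + W(1, G)*(-404) = 248 + 1*(-404) = 248 - 404 = -156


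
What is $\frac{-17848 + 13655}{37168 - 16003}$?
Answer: $- \frac{4193}{21165} \approx -0.19811$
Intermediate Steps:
$\frac{-17848 + 13655}{37168 - 16003} = - \frac{4193}{21165}$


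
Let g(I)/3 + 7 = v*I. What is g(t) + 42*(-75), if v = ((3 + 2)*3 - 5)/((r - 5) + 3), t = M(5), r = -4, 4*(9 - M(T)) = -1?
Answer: -12869/4 ≈ -3217.3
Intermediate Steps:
M(T) = 37/4 (M(T) = 9 - ¼*(-1) = 9 + ¼ = 37/4)
t = 37/4 ≈ 9.2500
v = -5/3 (v = ((3 + 2)*3 - 5)/((-4 - 5) + 3) = (5*3 - 5)/(-9 + 3) = (15 - 5)/(-6) = 10*(-⅙) = -5/3 ≈ -1.6667)
g(I) = -21 - 5*I (g(I) = -21 + 3*(-5*I/3) = -21 - 5*I)
g(t) + 42*(-75) = (-21 - 5*37/4) + 42*(-75) = (-21 - 185/4) - 3150 = -269/4 - 3150 = -12869/4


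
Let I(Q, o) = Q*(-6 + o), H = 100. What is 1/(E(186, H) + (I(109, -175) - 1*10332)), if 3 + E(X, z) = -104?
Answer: -1/30168 ≈ -3.3148e-5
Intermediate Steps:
E(X, z) = -107 (E(X, z) = -3 - 104 = -107)
1/(E(186, H) + (I(109, -175) - 1*10332)) = 1/(-107 + (109*(-6 - 175) - 1*10332)) = 1/(-107 + (109*(-181) - 10332)) = 1/(-107 + (-19729 - 10332)) = 1/(-107 - 30061) = 1/(-30168) = -1/30168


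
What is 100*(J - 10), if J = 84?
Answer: 7400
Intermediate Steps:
100*(J - 10) = 100*(84 - 10) = 100*74 = 7400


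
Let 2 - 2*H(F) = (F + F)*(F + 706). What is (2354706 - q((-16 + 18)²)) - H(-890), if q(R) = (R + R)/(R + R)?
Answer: 2518464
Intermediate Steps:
H(F) = 1 - F*(706 + F) (H(F) = 1 - (F + F)*(F + 706)/2 = 1 - 2*F*(706 + F)/2 = 1 - F*(706 + F))
q(R) = 1 (q(R) = (2*R)/((2*R)) = (2*R)*(1/(2*R)) = 1)
(2354706 - q((-16 + 18)²)) - H(-890) = (2354706 - 1*1) - (1 - 1*(-890)² - 706*(-890)) = (2354706 - 1) - (1 - 1*792100 + 628340) = 2354705 - (1 - 792100 + 628340) = 2354705 - 1*(-163759) = 2354705 + 163759 = 2518464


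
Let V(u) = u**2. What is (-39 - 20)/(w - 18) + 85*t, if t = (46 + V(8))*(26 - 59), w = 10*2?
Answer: -617159/2 ≈ -3.0858e+5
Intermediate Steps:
w = 20
t = -3630 (t = (46 + 8**2)*(26 - 59) = (46 + 64)*(-33) = 110*(-33) = -3630)
(-39 - 20)/(w - 18) + 85*t = (-39 - 20)/(20 - 18) + 85*(-3630) = -59/2 - 308550 = -617159/2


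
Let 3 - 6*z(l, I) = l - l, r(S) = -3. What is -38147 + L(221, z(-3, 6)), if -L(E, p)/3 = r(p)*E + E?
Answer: -36821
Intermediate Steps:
z(l, I) = 1/2 (z(l, I) = 1/2 - (l - l)/6 = 1/2 - 1/6*0 = 1/2 + 0 = 1/2)
L(E, p) = 6*E (L(E, p) = -3*(-3*E + E) = -(-6)*E = 6*E)
-38147 + L(221, z(-3, 6)) = -38147 + 6*221 = -38147 + 1326 = -36821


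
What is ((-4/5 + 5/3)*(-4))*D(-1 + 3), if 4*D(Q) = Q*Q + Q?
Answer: -26/5 ≈ -5.2000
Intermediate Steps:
D(Q) = Q/4 + Q²/4 (D(Q) = (Q*Q + Q)/4 = (Q² + Q)/4 = (Q + Q²)/4 = Q/4 + Q²/4)
((-4/5 + 5/3)*(-4))*D(-1 + 3) = ((-4/5 + 5/3)*(-4))*((-1 + 3)*(1 + (-1 + 3))/4) = ((-4*⅕ + 5*(⅓))*(-4))*((¼)*2*(1 + 2)) = ((-⅘ + 5/3)*(-4))*((¼)*2*3) = ((13/15)*(-4))*(3/2) = -52/15*3/2 = -26/5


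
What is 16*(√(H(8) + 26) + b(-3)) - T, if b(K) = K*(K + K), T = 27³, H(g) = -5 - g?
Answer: -19395 + 16*√13 ≈ -19337.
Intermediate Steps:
T = 19683
b(K) = 2*K² (b(K) = K*(2*K) = 2*K²)
16*(√(H(8) + 26) + b(-3)) - T = 16*(√((-5 - 1*8) + 26) + 2*(-3)²) - 1*19683 = 16*(√((-5 - 8) + 26) + 2*9) - 19683 = 16*(√(-13 + 26) + 18) - 19683 = 16*(√13 + 18) - 19683 = 16*(18 + √13) - 19683 = (288 + 16*√13) - 19683 = -19395 + 16*√13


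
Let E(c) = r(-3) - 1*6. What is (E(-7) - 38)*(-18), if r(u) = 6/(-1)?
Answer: 900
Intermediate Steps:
r(u) = -6 (r(u) = 6*(-1) = -6)
E(c) = -12 (E(c) = -6 - 1*6 = -6 - 6 = -12)
(E(-7) - 38)*(-18) = (-12 - 38)*(-18) = -50*(-18) = 900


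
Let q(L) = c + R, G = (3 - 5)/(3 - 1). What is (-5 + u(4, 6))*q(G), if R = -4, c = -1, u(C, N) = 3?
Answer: 10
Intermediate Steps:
G = -1 (G = -2/2 = -2*1/2 = -1)
q(L) = -5 (q(L) = -1 - 4 = -5)
(-5 + u(4, 6))*q(G) = (-5 + 3)*(-5) = -2*(-5) = 10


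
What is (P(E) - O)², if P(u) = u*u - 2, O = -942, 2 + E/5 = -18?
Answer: 119683600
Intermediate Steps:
E = -100 (E = -10 + 5*(-18) = -10 - 90 = -100)
P(u) = -2 + u² (P(u) = u² - 2 = -2 + u²)
(P(E) - O)² = ((-2 + (-100)²) - 1*(-942))² = ((-2 + 10000) + 942)² = (9998 + 942)² = 10940² = 119683600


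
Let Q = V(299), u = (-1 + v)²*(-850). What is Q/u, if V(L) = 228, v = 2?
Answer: -114/425 ≈ -0.26824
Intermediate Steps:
u = -850 (u = (-1 + 2)²*(-850) = 1²*(-850) = 1*(-850) = -850)
Q = 228
Q/u = 228/(-850) = 228*(-1/850) = -114/425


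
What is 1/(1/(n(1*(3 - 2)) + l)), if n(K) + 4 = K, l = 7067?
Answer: 7064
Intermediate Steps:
n(K) = -4 + K
1/(1/(n(1*(3 - 2)) + l)) = 1/(1/((-4 + 1*(3 - 2)) + 7067)) = 1/(1/((-4 + 1*1) + 7067)) = 1/(1/((-4 + 1) + 7067)) = 1/(1/(-3 + 7067)) = 1/(1/7064) = 7064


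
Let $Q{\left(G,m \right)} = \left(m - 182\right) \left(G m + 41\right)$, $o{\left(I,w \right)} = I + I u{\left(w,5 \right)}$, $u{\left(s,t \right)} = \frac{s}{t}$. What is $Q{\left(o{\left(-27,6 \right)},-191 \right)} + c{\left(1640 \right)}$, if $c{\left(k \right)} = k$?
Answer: $- \frac{21227436}{5} \approx -4.2455 \cdot 10^{6}$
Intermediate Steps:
$o{\left(I,w \right)} = I + \frac{I w}{5}$ ($o{\left(I,w \right)} = I + I \frac{w}{5} = I + \frac{I w}{5}$)
$Q{\left(G,m \right)} = \left(-182 + m\right) \left(41 + G m\right)$
$Q{\left(o{\left(-27,6 \right)},-191 \right)} + c{\left(1640 \right)} = \left(-7462 + 41 \left(-191\right) + \frac{1}{5} \left(-27\right) \left(5 + 6\right) \left(-191\right)^{2} - 182 \cdot \frac{1}{5} \left(-27\right) \left(5 + 6\right) \left(-191\right)\right) + 1640 = \left(-7462 - 7831 + \frac{1}{5} \left(-27\right) 11 \cdot 36481 - 182 \cdot \frac{1}{5} \left(-27\right) 11 \left(-191\right)\right) + 1640 = \left(-7462 - 7831 - \frac{10834857}{5} - \left(- \frac{54054}{5}\right) \left(-191\right)\right) + 1640 = \left(-7462 - 7831 - \frac{10834857}{5} - \frac{10324314}{5}\right) + 1640 = - \frac{21235636}{5} + 1640 = - \frac{21227436}{5}$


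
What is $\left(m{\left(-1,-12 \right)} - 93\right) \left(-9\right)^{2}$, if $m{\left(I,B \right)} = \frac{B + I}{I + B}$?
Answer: $-7452$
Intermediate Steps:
$m{\left(I,B \right)} = 1$ ($m{\left(I,B \right)} = \frac{B + I}{B + I} = 1$)
$\left(m{\left(-1,-12 \right)} - 93\right) \left(-9\right)^{2} = \left(1 - 93\right) \left(-9\right)^{2} = \left(-92\right) 81 = -7452$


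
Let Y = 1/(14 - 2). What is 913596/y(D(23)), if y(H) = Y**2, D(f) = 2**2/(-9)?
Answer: 131557824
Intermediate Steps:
Y = 1/12 ≈ 0.083333
D(f) = -4/9 (D(f) = 4*(-1/9) = -4/9)
y(H) = 1/144 (y(H) = (1/12)**2 = 1/144)
913596/y(D(23)) = 913596/(1/144) = 913596*144 = 131557824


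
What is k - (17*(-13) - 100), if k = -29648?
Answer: -29327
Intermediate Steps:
k - (17*(-13) - 100) = -29648 - (17*(-13) - 100) = -29648 - (-221 - 100) = -29648 - 1*(-321) = -29648 + 321 = -29327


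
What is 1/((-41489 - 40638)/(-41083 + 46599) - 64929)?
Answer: -5516/358230491 ≈ -1.5398e-5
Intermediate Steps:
1/((-41489 - 40638)/(-41083 + 46599) - 64929) = 1/(-82127/5516 - 64929) = 1/(-358230491/5516) = -5516/358230491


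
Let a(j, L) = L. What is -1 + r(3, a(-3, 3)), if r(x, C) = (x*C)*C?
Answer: 26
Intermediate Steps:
r(x, C) = x*C² (r(x, C) = (C*x)*C = x*C²)
-1 + r(3, a(-3, 3)) = -1 + 3*3² = -1 + 3*9 = -1 + 27 = 26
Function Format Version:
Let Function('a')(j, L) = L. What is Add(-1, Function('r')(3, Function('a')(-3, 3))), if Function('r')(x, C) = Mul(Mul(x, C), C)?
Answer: 26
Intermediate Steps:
Function('r')(x, C) = Mul(x, Pow(C, 2)) (Function('r')(x, C) = Mul(Mul(C, x), C) = Mul(x, Pow(C, 2)))
Add(-1, Function('r')(3, Function('a')(-3, 3))) = Add(-1, Mul(3, Pow(3, 2))) = Add(-1, Mul(3, 9)) = Add(-1, 27) = 26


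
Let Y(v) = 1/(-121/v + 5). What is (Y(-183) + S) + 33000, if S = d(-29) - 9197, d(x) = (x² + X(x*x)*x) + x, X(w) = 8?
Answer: 25260971/1036 ≈ 24383.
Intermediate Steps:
Y(v) = 1/(5 - 121/v)
d(x) = x² + 9*x (d(x) = (x² + 8*x) + x = x² + 9*x)
S = -8617 (S = -29*(9 - 29) - 9197 = -29*(-20) - 9197 = 580 - 9197 = -8617)
(Y(-183) + S) + 33000 = (-183/(-121 + 5*(-183)) - 8617) + 33000 = (-183/(-121 - 915) - 8617) + 33000 = (-183/(-1036) - 8617) + 33000 = (-183*(-1/1036) - 8617) + 33000 = (183/1036 - 8617) + 33000 = -8927029/1036 + 33000 = 25260971/1036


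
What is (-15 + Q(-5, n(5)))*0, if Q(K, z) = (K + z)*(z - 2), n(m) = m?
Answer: 0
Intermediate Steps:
Q(K, z) = (-2 + z)*(K + z) (Q(K, z) = (K + z)*(-2 + z) = (-2 + z)*(K + z))
(-15 + Q(-5, n(5)))*0 = (-15 + (5² - 2*(-5) - 2*5 - 5*5))*0 = (-15 + (25 + 10 - 10 - 25))*0 = (-15 + 0)*0 = -15*0 = 0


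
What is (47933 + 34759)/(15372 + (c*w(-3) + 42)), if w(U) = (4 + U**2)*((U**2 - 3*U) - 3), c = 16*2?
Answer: 4594/1203 ≈ 3.8188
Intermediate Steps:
c = 32
w(U) = (4 + U**2)*(-3 + U**2 - 3*U)
(47933 + 34759)/(15372 + (c*w(-3) + 42)) = (47933 + 34759)/(15372 + (32*(-12 + (-3)**2 + (-3)**4 - 12*(-3) - 3*(-3)**3) + 42)) = 82692/(15372 + (32*(-12 + 9 + 81 + 36 - 3*(-27)) + 42)) = 82692/(15372 + (32*(-12 + 9 + 81 + 36 + 81) + 42)) = 82692/(15372 + (32*195 + 42)) = 82692/(15372 + (6240 + 42)) = 82692/(15372 + 6282) = 82692/21654 = 82692*(1/21654) = 4594/1203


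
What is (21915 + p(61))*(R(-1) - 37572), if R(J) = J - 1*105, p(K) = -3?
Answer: -825600336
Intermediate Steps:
R(J) = -105 + J (R(J) = J - 105 = -105 + J)
(21915 + p(61))*(R(-1) - 37572) = (21915 - 3)*((-105 - 1) - 37572) = 21912*(-106 - 37572) = 21912*(-37678) = -825600336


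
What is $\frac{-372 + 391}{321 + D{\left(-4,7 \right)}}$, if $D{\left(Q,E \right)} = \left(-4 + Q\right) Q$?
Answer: $\frac{19}{353} \approx 0.053824$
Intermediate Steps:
$D{\left(Q,E \right)} = Q \left(-4 + Q\right)$
$\frac{-372 + 391}{321 + D{\left(-4,7 \right)}} = \frac{-372 + 391}{321 - 4 \left(-4 - 4\right)} = \frac{19}{321 - -32} = \frac{19}{321 + 32} = \frac{19}{353}$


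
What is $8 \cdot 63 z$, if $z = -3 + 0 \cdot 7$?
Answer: $-1512$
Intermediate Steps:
$z = -3$ ($z = -3 + 0 = -3$)
$8 \cdot 63 z = 8 \cdot 63 \left(-3\right) = 504 \left(-3\right) = -1512$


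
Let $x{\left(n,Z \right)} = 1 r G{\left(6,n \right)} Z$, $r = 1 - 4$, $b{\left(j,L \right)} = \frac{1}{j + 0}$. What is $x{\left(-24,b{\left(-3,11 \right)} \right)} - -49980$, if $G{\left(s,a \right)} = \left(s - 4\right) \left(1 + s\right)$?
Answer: $49994$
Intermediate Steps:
$G{\left(s,a \right)} = \left(1 + s\right) \left(-4 + s\right)$ ($G{\left(s,a \right)} = \left(-4 + s\right) \left(1 + s\right) = \left(1 + s\right) \left(-4 + s\right)$)
$b{\left(j,L \right)} = \frac{1}{j}$
$r = -3$ ($r = 1 - 4 = -3$)
$x{\left(n,Z \right)} = - 42 Z$ ($x{\left(n,Z \right)} = 1 \left(-3\right) \left(-4 + 6^{2} - 18\right) Z = - 3 \left(-4 + 36 - 18\right) Z = - 3 \cdot 14 Z = - 42 Z$)
$x{\left(-24,b{\left(-3,11 \right)} \right)} - -49980 = - \frac{42}{-3} - -49980 = \left(-42\right) \left(- \frac{1}{3}\right) + 49980 = 14 + 49980 = 49994$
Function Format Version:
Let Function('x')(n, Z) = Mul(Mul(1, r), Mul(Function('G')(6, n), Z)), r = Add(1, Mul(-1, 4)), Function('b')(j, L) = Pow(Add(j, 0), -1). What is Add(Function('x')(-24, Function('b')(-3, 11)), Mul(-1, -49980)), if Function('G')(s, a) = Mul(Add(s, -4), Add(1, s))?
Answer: 49994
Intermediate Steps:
Function('G')(s, a) = Mul(Add(1, s), Add(-4, s)) (Function('G')(s, a) = Mul(Add(-4, s), Add(1, s)) = Mul(Add(1, s), Add(-4, s)))
Function('b')(j, L) = Pow(j, -1)
r = -3 (r = Add(1, -4) = -3)
Function('x')(n, Z) = Mul(-42, Z) (Function('x')(n, Z) = Mul(Mul(1, -3), Mul(Add(-4, Pow(6, 2), Mul(-3, 6)), Z)) = Mul(-3, Mul(Add(-4, 36, -18), Z)) = Mul(-3, Mul(14, Z)) = Mul(-42, Z))
Add(Function('x')(-24, Function('b')(-3, 11)), Mul(-1, -49980)) = Add(Mul(-42, Pow(-3, -1)), Mul(-1, -49980)) = Add(Mul(-42, Rational(-1, 3)), 49980) = Add(14, 49980) = 49994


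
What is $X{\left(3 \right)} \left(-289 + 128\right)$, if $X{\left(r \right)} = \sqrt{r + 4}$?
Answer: $- 161 \sqrt{7} \approx -425.97$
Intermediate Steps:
$X{\left(r \right)} = \sqrt{4 + r}$
$X{\left(3 \right)} \left(-289 + 128\right) = \sqrt{4 + 3} \left(-289 + 128\right) = \sqrt{7} \left(-161\right) = - 161 \sqrt{7}$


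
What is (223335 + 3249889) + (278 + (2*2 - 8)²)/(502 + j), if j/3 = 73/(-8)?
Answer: 13187833880/3797 ≈ 3.4732e+6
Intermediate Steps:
j = -219/8 (j = 3*(73/(-8)) = 3*(73*(-⅛)) = 3*(-73/8) = -219/8 ≈ -27.375)
(223335 + 3249889) + (278 + (2*2 - 8)²)/(502 + j) = (223335 + 3249889) + (278 + (2*2 - 8)²)/(502 - 219/8) = 3473224 + (278 + (4 - 8)²)/(3797/8) = 3473224 + 8*(278 + (-4)²)/3797 = 3473224 + 8*(278 + 16)/3797 = 3473224 + (8/3797)*294 = 3473224 + 2352/3797 = 13187833880/3797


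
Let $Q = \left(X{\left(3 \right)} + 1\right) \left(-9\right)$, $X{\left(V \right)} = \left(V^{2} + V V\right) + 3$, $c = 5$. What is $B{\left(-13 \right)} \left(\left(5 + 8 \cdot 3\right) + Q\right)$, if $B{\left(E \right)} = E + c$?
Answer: $1352$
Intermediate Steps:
$X{\left(V \right)} = 3 + 2 V^{2}$ ($X{\left(V \right)} = \left(V^{2} + V^{2}\right) + 3 = 2 V^{2} + 3 = 3 + 2 V^{2}$)
$Q = -198$ ($Q = \left(\left(3 + 2 \cdot 3^{2}\right) + 1\right) \left(-9\right) = \left(\left(3 + 2 \cdot 9\right) + 1\right) \left(-9\right) = \left(\left(3 + 18\right) + 1\right) \left(-9\right) = \left(21 + 1\right) \left(-9\right) = 22 \left(-9\right) = -198$)
$B{\left(E \right)} = 5 + E$ ($B{\left(E \right)} = E + 5 = 5 + E$)
$B{\left(-13 \right)} \left(\left(5 + 8 \cdot 3\right) + Q\right) = \left(5 - 13\right) \left(\left(5 + 8 \cdot 3\right) - 198\right) = - 8 \left(\left(5 + 24\right) - 198\right) = - 8 \left(29 - 198\right) = \left(-8\right) \left(-169\right) = 1352$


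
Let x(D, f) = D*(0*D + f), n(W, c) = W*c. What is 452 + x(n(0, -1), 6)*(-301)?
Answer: 452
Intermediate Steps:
x(D, f) = D*f (x(D, f) = D*(0 + f) = D*f)
452 + x(n(0, -1), 6)*(-301) = 452 + ((0*(-1))*6)*(-301) = 452 + (0*6)*(-301) = 452 + 0*(-301) = 452 + 0 = 452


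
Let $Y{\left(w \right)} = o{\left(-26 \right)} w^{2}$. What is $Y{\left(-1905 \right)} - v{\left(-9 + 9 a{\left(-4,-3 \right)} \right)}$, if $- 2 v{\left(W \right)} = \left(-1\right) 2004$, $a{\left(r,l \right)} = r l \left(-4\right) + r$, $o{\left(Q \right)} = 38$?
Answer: $137901948$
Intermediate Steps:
$a{\left(r,l \right)} = r - 4 l r$ ($a{\left(r,l \right)} = l r \left(-4\right) + r = - 4 l r + r = r - 4 l r$)
$v{\left(W \right)} = 1002$ ($v{\left(W \right)} = - \frac{\left(-1\right) 2004}{2} = \left(- \frac{1}{2}\right) \left(-2004\right) = 1002$)
$Y{\left(w \right)} = 38 w^{2}$
$Y{\left(-1905 \right)} - v{\left(-9 + 9 a{\left(-4,-3 \right)} \right)} = 38 \left(-1905\right)^{2} - 1002 = 38 \cdot 3629025 - 1002 = 137902950 - 1002 = 137901948$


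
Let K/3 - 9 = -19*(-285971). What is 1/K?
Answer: 1/16300374 ≈ 6.1348e-8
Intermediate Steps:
K = 16300374 (K = 27 + 3*(-19*(-285971)) = 27 + 3*5433449 = 27 + 16300347 = 16300374)
1/K = 1/16300374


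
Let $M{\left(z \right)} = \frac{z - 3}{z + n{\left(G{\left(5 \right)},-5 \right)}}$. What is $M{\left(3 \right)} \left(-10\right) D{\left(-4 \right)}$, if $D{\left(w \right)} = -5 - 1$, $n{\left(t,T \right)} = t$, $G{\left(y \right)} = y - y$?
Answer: $0$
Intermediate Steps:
$G{\left(y \right)} = 0$
$M{\left(z \right)} = \frac{-3 + z}{z}$ ($M{\left(z \right)} = \frac{z - 3}{z + 0} = \frac{-3 + z}{z}$)
$D{\left(w \right)} = -6$
$M{\left(3 \right)} \left(-10\right) D{\left(-4 \right)} = \frac{-3 + 3}{3} \left(-10\right) \left(-6\right) = \frac{1}{3} \cdot 0 \left(-10\right) \left(-6\right) = 0 \left(-10\right) \left(-6\right) = 0 \left(-6\right) = 0$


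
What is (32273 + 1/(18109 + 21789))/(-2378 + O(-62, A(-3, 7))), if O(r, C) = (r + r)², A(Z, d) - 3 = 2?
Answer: 1287628155/518594204 ≈ 2.4829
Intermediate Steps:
A(Z, d) = 5 (A(Z, d) = 3 + 2 = 5)
O(r, C) = 4*r² (O(r, C) = (2*r)² = 4*r²)
(32273 + 1/(18109 + 21789))/(-2378 + O(-62, A(-3, 7))) = (32273 + 1/(18109 + 21789))/(-2378 + 4*(-62)²) = (32273 + 1/39898)/(-2378 + 4*3844) = (32273 + 1/39898)/(-2378 + 15376) = (1287628155/39898)/12998 = (1287628155/39898)*(1/12998) = 1287628155/518594204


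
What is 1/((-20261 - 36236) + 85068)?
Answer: 1/28571 ≈ 3.5000e-5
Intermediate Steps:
1/((-20261 - 36236) + 85068) = 1/(-56497 + 85068) = 1/28571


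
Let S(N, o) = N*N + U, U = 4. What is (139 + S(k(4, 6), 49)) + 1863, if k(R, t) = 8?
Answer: 2070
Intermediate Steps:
S(N, o) = 4 + N² (S(N, o) = N*N + 4 = N² + 4 = 4 + N²)
(139 + S(k(4, 6), 49)) + 1863 = (139 + (4 + 8²)) + 1863 = (139 + (4 + 64)) + 1863 = (139 + 68) + 1863 = 207 + 1863 = 2070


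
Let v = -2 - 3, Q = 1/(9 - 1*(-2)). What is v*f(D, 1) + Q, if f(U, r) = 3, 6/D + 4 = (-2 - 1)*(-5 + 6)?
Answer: -164/11 ≈ -14.909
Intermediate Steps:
D = -6/7 (D = 6/(-4 + (-2 - 1)*(-5 + 6)) = 6/(-4 - 3*1) = 6/(-4 - 3) = 6/(-7) = 6*(-⅐) = -6/7 ≈ -0.85714)
Q = 1/11 (Q = 1/(9 + 2) = 1/11 ≈ 0.090909)
v = -5
v*f(D, 1) + Q = -5*3 + 1/11 = -15 + 1/11 = -164/11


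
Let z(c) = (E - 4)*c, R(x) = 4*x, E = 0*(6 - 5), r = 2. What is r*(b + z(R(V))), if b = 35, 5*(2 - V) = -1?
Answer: -⅖ ≈ -0.40000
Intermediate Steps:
E = 0 (E = 0*1 = 0)
V = 11/5 (V = 2 - ⅕*(-1) = 2 + ⅕ = 11/5 ≈ 2.2000)
z(c) = -4*c (z(c) = (0 - 4)*c = -4*c)
r*(b + z(R(V))) = 2*(35 - 16*11/5) = 2*(35 - 4*44/5) = 2*(35 - 176/5) = 2*(-⅕) = -⅖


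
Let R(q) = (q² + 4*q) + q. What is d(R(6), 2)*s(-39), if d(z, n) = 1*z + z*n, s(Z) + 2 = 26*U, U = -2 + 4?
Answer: 9900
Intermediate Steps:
U = 2
s(Z) = 50 (s(Z) = -2 + 26*2 = -2 + 52 = 50)
R(q) = q² + 5*q
d(z, n) = z + n*z
d(R(6), 2)*s(-39) = ((6*(5 + 6))*(1 + 2))*50 = ((6*11)*3)*50 = (66*3)*50 = 198*50 = 9900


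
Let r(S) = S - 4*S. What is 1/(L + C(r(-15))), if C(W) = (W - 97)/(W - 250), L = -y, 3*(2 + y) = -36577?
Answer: 615/7499671 ≈ 8.2004e-5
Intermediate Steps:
y = -36583/3 (y = -2 + (⅓)*(-36577) = -2 - 36577/3 = -36583/3 ≈ -12194.)
L = 36583/3 (L = -1*(-36583/3) = 36583/3 ≈ 12194.)
r(S) = -3*S
C(W) = (-97 + W)/(-250 + W)
1/(L + C(r(-15))) = 1/(36583/3 + (-97 - 3*(-15))/(-250 - 3*(-15))) = 1/(36583/3 + (-97 + 45)/(-250 + 45)) = 1/(36583/3 - 52/(-205)) = 1/(36583/3 - 1/205*(-52)) = 1/(36583/3 + 52/205) = 1/(7499671/615) = 615/7499671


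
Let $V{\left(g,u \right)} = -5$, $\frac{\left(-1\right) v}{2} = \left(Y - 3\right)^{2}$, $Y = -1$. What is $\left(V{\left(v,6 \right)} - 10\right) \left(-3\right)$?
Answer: $45$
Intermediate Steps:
$v = -32$ ($v = - 2 \left(-1 - 3\right)^{2} = - 2 \left(-4\right)^{2} = \left(-2\right) 16 = -32$)
$\left(V{\left(v,6 \right)} - 10\right) \left(-3\right) = \left(-5 - 10\right) \left(-3\right) = \left(-15\right) \left(-3\right) = 45$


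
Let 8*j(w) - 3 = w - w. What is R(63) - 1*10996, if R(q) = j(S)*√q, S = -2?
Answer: -10996 + 9*√7/8 ≈ -10993.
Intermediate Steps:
j(w) = 3/8 (j(w) = 3/8 + (w - w)/8 = 3/8 + (⅛)*0 = 3/8 + 0 = 3/8)
R(q) = 3*√q/8
R(63) - 1*10996 = 3*√63/8 - 1*10996 = 3*(3*√7)/8 - 10996 = 9*√7/8 - 10996 = -10996 + 9*√7/8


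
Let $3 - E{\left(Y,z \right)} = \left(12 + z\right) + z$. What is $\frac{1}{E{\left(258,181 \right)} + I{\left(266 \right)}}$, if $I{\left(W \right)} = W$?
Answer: $- \frac{1}{105} \approx -0.0095238$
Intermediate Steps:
$E{\left(Y,z \right)} = -9 - 2 z$ ($E{\left(Y,z \right)} = 3 - \left(\left(12 + z\right) + z\right) = 3 - \left(12 + 2 z\right) = -9 - 2 z$)
$\frac{1}{E{\left(258,181 \right)} + I{\left(266 \right)}} = \frac{1}{\left(-9 - 362\right) + 266} = \frac{1}{-371 + 266} = \frac{1}{-105} = - \frac{1}{105}$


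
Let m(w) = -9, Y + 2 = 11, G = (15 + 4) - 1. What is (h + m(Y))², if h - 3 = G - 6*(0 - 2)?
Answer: 576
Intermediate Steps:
G = 18 (G = 19 - 1 = 18)
Y = 9 (Y = -2 + 11 = 9)
h = 33 (h = 3 + (18 - 6*(0 - 2)) = 3 + (18 - 6*(-2)) = 3 + (18 - 1*(-12)) = 3 + (18 + 12) = 3 + 30 = 33)
(h + m(Y))² = (33 - 9)² = 24² = 576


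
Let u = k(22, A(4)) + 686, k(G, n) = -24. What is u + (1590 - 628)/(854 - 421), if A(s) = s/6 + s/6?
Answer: 287608/433 ≈ 664.22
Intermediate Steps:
A(s) = s/3 (A(s) = s*(⅙) + s*(⅙) = s/6 + s/6 = s/3)
u = 662 (u = -24 + 686 = 662)
u + (1590 - 628)/(854 - 421) = 662 + (1590 - 628)/(854 - 421) = 662 + 962/433 = 287608/433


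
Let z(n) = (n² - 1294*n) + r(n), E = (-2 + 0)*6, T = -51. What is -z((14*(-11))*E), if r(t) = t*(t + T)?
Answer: -4344648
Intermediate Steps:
r(t) = t*(-51 + t) (r(t) = t*(t - 51) = t*(-51 + t))
E = -12 (E = -2*6 = -12)
z(n) = n² - 1294*n + n*(-51 + n) (z(n) = (n² - 1294*n) + n*(-51 + n) = n² - 1294*n + n*(-51 + n))
-z((14*(-11))*E) = -(14*(-11))*(-12)*(-1345 + 2*((14*(-11))*(-12))) = -(-154*(-12))*(-1345 + 2*(-154*(-12))) = -1848*(-1345 + 2*1848) = -1848*(-1345 + 3696) = -1848*2351 = -1*4344648 = -4344648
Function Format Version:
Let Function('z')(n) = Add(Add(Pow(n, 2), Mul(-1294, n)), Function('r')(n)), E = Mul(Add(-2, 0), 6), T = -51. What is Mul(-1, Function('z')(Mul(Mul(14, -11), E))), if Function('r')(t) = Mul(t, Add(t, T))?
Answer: -4344648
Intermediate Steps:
Function('r')(t) = Mul(t, Add(-51, t)) (Function('r')(t) = Mul(t, Add(t, -51)) = Mul(t, Add(-51, t)))
E = -12 (E = Mul(-2, 6) = -12)
Function('z')(n) = Add(Pow(n, 2), Mul(-1294, n), Mul(n, Add(-51, n))) (Function('z')(n) = Add(Add(Pow(n, 2), Mul(-1294, n)), Mul(n, Add(-51, n))) = Add(Pow(n, 2), Mul(-1294, n), Mul(n, Add(-51, n))))
Mul(-1, Function('z')(Mul(Mul(14, -11), E))) = Mul(-1, Mul(Mul(Mul(14, -11), -12), Add(-1345, Mul(2, Mul(Mul(14, -11), -12))))) = Mul(-1, Mul(Mul(-154, -12), Add(-1345, Mul(2, Mul(-154, -12))))) = Mul(-1, Mul(1848, Add(-1345, Mul(2, 1848)))) = Mul(-1, Mul(1848, Add(-1345, 3696))) = Mul(-1, Mul(1848, 2351)) = Mul(-1, 4344648) = -4344648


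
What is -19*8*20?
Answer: -3040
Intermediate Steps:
-19*8*20 = -152*20 = -3040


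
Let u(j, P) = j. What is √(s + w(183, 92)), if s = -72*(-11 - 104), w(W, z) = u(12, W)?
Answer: 2*√2073 ≈ 91.060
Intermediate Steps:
w(W, z) = 12
s = 8280 (s = -72*(-115) = 8280)
√(s + w(183, 92)) = √(8280 + 12) = √8292 = 2*√2073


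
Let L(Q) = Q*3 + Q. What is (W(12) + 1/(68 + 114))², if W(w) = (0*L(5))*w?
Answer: 1/33124 ≈ 3.0190e-5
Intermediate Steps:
L(Q) = 4*Q (L(Q) = 3*Q + Q = 4*Q)
W(w) = 0 (W(w) = (0*(4*5))*w = (0*20)*w = 0*w = 0)
(W(12) + 1/(68 + 114))² = (0 + 1/(68 + 114))² = (0 + 1/182)² = (1/182)² = 1/33124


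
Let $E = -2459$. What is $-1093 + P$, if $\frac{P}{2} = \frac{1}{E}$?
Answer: $- \frac{2687689}{2459} \approx -1093.0$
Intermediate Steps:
$P = - \frac{2}{2459}$ ($P = \frac{2}{-2459} = 2 \left(- \frac{1}{2459}\right) = - \frac{2}{2459} \approx -0.00081334$)
$-1093 + P = -1093 - \frac{2}{2459} = - \frac{2687689}{2459}$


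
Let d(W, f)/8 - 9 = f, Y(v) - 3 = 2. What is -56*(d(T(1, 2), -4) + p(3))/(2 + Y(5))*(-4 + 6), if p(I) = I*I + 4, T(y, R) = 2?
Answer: -848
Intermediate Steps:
Y(v) = 5 (Y(v) = 3 + 2 = 5)
d(W, f) = 72 + 8*f
p(I) = 4 + I**2 (p(I) = I**2 + 4 = 4 + I**2)
-56*(d(T(1, 2), -4) + p(3))/(2 + Y(5))*(-4 + 6) = -56*((72 + 8*(-4)) + (4 + 3**2))/(2 + 5)*(-4 + 6) = -56*((72 - 32) + (4 + 9))/7*2 = -56*(40 + 13)*(1/7)*2 = -56*53*(1/7)*2 = -424*2 = -56*106/7 = -848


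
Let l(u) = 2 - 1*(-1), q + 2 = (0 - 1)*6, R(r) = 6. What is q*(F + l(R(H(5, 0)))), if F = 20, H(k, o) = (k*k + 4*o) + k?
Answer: -184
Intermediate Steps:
H(k, o) = k + k**2 + 4*o (H(k, o) = (k**2 + 4*o) + k = k + k**2 + 4*o)
q = -8 (q = -2 + (0 - 1)*6 = -2 - 1*6 = -2 - 6 = -8)
l(u) = 3 (l(u) = 2 + 1 = 3)
q*(F + l(R(H(5, 0)))) = -8*(20 + 3) = -8*23 = -184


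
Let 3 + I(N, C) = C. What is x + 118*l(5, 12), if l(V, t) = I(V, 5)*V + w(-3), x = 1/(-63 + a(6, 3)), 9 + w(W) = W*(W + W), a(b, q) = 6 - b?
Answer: 141245/63 ≈ 2242.0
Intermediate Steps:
I(N, C) = -3 + C
w(W) = -9 + 2*W**2 (w(W) = -9 + W*(W + W) = -9 + W*(2*W) = -9 + 2*W**2)
x = -1/63 (x = 1/(-63 + (6 - 1*6)) = 1/(-63 + (6 - 6)) = 1/(-63 + 0) = 1/(-63) = -1/63 ≈ -0.015873)
l(V, t) = 9 + 2*V (l(V, t) = (-3 + 5)*V + (-9 + 2*(-3)**2) = 2*V + (-9 + 2*9) = 2*V + (-9 + 18) = 2*V + 9 = 9 + 2*V)
x + 118*l(5, 12) = -1/63 + 118*(9 + 2*5) = -1/63 + 118*(9 + 10) = -1/63 + 118*19 = -1/63 + 2242 = 141245/63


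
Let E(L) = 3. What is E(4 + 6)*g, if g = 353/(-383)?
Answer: -1059/383 ≈ -2.7650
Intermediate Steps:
g = -353/383 (g = 353*(-1/383) = -353/383 ≈ -0.92167)
E(4 + 6)*g = 3*(-353/383) = -1059/383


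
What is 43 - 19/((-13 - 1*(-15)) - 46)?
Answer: 1911/44 ≈ 43.432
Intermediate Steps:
43 - 19/((-13 - 1*(-15)) - 46) = 43 - 19/((-13 + 15) - 46) = 43 - 19/(2 - 46) = 43 - 19/(-44) = 43 - 19*(-1/44) = 43 + 19/44 = 1911/44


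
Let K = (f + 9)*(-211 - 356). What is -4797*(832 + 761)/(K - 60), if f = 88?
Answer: 2547207/18353 ≈ 138.79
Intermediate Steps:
K = -54999 (K = (88 + 9)*(-211 - 356) = 97*(-567) = -54999)
-4797*(832 + 761)/(K - 60) = -4797*(832 + 761)/(-54999 - 60) = -7641621/(-55059) = -7641621*(-1)/55059 = -4797*(-531/18353) = 2547207/18353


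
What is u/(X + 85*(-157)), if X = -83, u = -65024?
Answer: 16256/3357 ≈ 4.8424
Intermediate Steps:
u/(X + 85*(-157)) = -65024/(-83 + 85*(-157)) = -65024/(-83 - 13345) = -65024/(-13428) = -65024*(-1/13428) = 16256/3357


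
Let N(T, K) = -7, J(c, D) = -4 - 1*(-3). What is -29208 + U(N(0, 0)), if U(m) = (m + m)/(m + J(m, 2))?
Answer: -116825/4 ≈ -29206.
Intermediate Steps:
J(c, D) = -1 (J(c, D) = -4 + 3 = -1)
U(m) = 2*m/(-1 + m) (U(m) = (m + m)/(m - 1) = (2*m)/(-1 + m) = 2*m/(-1 + m))
-29208 + U(N(0, 0)) = -29208 + 2*(-7)/(-1 - 7) = -29208 + 2*(-7)/(-8) = -29208 + 2*(-7)*(-⅛) = -29208 + 7/4 = -116825/4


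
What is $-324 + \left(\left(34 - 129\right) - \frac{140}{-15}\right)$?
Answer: $- \frac{1229}{3} \approx -409.67$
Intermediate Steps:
$-324 + \left(\left(34 - 129\right) - \frac{140}{-15}\right) = -324 - \frac{257}{3} = - \frac{1229}{3}$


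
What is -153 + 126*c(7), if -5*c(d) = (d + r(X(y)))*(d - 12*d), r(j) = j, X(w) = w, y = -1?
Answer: 57447/5 ≈ 11489.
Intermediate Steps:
c(d) = 11*d*(-1 + d)/5 (c(d) = -(d - 1)*(d - 12*d)/5 = -(-1 + d)*(-11*d)/5 = -(-11)*d*(-1 + d)/5 = 11*d*(-1 + d)/5)
-153 + 126*c(7) = -153 + 126*((11/5)*7*(-1 + 7)) = -153 + 126*((11/5)*7*6) = -153 + 126*(462/5) = -153 + 58212/5 = 57447/5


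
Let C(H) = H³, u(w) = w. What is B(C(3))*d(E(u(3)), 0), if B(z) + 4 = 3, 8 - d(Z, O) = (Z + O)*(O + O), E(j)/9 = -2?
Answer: -8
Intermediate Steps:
E(j) = -18 (E(j) = 9*(-2) = -18)
d(Z, O) = 8 - 2*O*(O + Z) (d(Z, O) = 8 - (Z + O)*(O + O) = 8 - (O + Z)*2*O = 8 - 2*O*(O + Z))
B(z) = -1 (B(z) = -4 + 3 = -1)
B(C(3))*d(E(u(3)), 0) = -(8 - 2*0² - 2*0*(-18)) = -(8 - 2*0 + 0) = -(8 + 0 + 0) = -1*8 = -8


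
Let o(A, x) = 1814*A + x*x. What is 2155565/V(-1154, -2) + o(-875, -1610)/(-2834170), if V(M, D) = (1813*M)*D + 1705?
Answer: 111211340/693404123 ≈ 0.16038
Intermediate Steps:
o(A, x) = x² + 1814*A (o(A, x) = 1814*A + x² = x² + 1814*A)
V(M, D) = 1705 + 1813*D*M (V(M, D) = 1813*D*M + 1705 = 1705 + 1813*D*M)
2155565/V(-1154, -2) + o(-875, -1610)/(-2834170) = 2155565/(1705 + 1813*(-2)*(-1154)) + ((-1610)² + 1814*(-875))/(-2834170) = 2155565/(1705 + 4184404) + (2592100 - 1587250)*(-1/2834170) = 2155565/4186109 + 1004850*(-1/2834170) = 2155565*(1/4186109) - 3465/9773 = 36535/70951 - 3465/9773 = 111211340/693404123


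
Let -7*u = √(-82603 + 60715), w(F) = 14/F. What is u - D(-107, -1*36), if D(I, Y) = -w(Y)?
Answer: -7/18 - 24*I*√38/7 ≈ -0.38889 - 21.135*I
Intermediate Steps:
D(I, Y) = -14/Y
u = -24*I*√38/7 (u = -√(-82603 + 60715)/7 = -24*I*√38/7 ≈ -21.135*I)
u - D(-107, -1*36) = -24*I*√38/7 - (-14)/((-1*36)) = -24*I*√38/7 - (-14)/(-36) = -24*I*√38/7 - (-14)*(-1)/36 = -24*I*√38/7 - 1*7/18 = -24*I*√38/7 - 7/18 = -7/18 - 24*I*√38/7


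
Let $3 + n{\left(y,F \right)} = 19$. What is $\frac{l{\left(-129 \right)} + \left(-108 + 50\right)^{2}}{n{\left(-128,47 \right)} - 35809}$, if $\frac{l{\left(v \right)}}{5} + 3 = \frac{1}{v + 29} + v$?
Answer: $- \frac{1319}{17460} \approx -0.075544$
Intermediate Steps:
$n{\left(y,F \right)} = 16$ ($n{\left(y,F \right)} = -3 + 19 = 16$)
$l{\left(v \right)} = -15 + 5 v + \frac{5}{29 + v}$ ($l{\left(v \right)} = -15 + 5 \left(\frac{1}{v + 29} + v\right) = -15 + 5 \left(\frac{1}{29 + v} + v\right) = -15 + 5 \left(v + \frac{1}{29 + v}\right) = -15 + \left(5 v + \frac{5}{29 + v}\right) = -15 + 5 v + \frac{5}{29 + v}$)
$\frac{l{\left(-129 \right)} + \left(-108 + 50\right)^{2}}{n{\left(-128,47 \right)} - 35809} = \frac{\frac{5 \left(-86 + \left(-129\right)^{2} + 26 \left(-129\right)\right)}{29 - 129} + \left(-108 + 50\right)^{2}}{16 - 35809} = \frac{\frac{5 \left(-86 + 16641 - 3354\right)}{-100} + \left(-58\right)^{2}}{-35793} = \left(5 \left(- \frac{1}{100}\right) 13201 + 3364\right) \left(- \frac{1}{35793}\right) = \left(- \frac{13201}{20} + 3364\right) \left(- \frac{1}{35793}\right) = \frac{54079}{20} \left(- \frac{1}{35793}\right) = - \frac{1319}{17460}$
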